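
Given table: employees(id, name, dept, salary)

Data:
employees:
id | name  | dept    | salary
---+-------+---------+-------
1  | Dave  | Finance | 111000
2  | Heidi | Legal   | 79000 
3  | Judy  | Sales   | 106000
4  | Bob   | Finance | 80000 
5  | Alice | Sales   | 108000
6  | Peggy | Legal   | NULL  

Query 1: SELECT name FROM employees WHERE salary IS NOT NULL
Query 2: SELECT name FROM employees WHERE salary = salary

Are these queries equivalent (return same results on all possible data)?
Yes, equivalent

Both queries return: [('Alice',), ('Bob',), ('Dave',), ('Heidi',), ('Judy',)]

Reason: IS NOT NULL vs self-equality (both exclude NULLs)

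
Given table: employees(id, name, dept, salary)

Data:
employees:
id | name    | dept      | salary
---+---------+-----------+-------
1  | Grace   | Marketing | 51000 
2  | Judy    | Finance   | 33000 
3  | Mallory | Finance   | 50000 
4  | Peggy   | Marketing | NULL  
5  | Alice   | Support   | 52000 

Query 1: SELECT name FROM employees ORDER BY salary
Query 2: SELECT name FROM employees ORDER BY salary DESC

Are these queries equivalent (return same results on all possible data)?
No, not equivalent

Query 1 returns: [('Peggy',), ('Judy',), ('Mallory',), ('Grace',), ('Alice',)]
Query 2 returns: [('Alice',), ('Grace',), ('Mallory',), ('Judy',), ('Peggy',)]

Reason: ASC vs DESC gives opposite ordering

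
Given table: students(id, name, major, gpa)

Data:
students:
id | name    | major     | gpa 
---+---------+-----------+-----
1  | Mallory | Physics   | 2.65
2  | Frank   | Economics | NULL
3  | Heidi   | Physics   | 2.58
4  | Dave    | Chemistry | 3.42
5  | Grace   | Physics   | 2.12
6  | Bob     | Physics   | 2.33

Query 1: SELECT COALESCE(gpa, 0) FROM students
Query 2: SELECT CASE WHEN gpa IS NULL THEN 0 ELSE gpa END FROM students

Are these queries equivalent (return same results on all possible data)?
Yes, equivalent

Both queries return: [(0,), (2.12,), (2.33,), (2.58,), (2.65,), (3.42,)]

Reason: COALESCE vs CASE for NULL handling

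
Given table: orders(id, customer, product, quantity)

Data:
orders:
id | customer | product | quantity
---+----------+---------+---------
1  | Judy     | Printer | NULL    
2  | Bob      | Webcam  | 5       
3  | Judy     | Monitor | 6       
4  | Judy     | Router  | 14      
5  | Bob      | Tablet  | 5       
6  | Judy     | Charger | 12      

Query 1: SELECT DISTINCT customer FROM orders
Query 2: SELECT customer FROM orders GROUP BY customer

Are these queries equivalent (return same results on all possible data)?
Yes, equivalent

Both queries return: [('Bob',), ('Judy',)]

Reason: Both get unique customers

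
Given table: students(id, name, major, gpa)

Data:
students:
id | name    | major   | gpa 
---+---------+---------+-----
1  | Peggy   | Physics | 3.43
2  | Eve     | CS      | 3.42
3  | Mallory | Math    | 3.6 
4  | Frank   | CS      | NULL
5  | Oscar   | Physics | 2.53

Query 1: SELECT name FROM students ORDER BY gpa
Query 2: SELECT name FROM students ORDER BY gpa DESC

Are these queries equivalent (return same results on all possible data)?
No, not equivalent

Query 1 returns: [('Frank',), ('Oscar',), ('Eve',), ('Peggy',), ('Mallory',)]
Query 2 returns: [('Mallory',), ('Peggy',), ('Eve',), ('Oscar',), ('Frank',)]

Reason: ASC vs DESC gives opposite ordering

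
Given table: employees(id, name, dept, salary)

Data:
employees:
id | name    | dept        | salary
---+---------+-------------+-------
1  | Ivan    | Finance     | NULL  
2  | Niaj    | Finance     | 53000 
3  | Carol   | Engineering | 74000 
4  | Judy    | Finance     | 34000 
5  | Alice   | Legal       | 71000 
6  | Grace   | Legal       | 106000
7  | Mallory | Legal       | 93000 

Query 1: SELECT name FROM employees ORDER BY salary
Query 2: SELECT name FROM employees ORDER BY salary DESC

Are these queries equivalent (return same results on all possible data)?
No, not equivalent

Query 1 returns: [('Ivan',), ('Judy',), ('Niaj',), ('Alice',), ('Carol',), ('Mallory',), ('Grace',)]
Query 2 returns: [('Grace',), ('Mallory',), ('Carol',), ('Alice',), ('Niaj',), ('Judy',), ('Ivan',)]

Reason: ASC vs DESC gives opposite ordering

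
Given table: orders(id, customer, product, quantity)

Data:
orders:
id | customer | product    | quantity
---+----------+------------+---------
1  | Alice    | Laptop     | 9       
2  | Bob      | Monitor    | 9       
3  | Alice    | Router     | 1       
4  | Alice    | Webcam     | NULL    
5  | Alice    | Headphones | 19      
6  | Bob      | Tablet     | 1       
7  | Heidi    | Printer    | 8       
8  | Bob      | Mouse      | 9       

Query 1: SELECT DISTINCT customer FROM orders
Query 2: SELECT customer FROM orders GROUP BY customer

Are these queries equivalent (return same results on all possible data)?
Yes, equivalent

Both queries return: [('Alice',), ('Bob',), ('Heidi',)]

Reason: Both get unique customers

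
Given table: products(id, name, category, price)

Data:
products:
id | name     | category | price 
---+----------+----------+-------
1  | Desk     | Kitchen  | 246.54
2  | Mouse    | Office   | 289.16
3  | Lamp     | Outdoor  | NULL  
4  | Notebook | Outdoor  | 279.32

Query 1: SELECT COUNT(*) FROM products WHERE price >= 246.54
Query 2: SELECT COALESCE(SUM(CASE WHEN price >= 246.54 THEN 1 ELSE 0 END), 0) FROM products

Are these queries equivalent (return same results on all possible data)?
Yes, equivalent

Both queries return: [(3,)]

Reason: COUNT with WHERE vs conditional SUM (COALESCE handles empty-table NULL)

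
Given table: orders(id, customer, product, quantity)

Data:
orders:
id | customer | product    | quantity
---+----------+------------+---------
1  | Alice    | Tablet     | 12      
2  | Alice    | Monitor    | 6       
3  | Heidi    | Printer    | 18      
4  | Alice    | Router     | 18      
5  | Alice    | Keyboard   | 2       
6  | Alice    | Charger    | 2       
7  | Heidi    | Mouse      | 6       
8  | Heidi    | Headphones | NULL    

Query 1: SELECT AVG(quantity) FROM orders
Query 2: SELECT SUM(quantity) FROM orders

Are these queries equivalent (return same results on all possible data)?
No, not equivalent

Query 1 returns: [(9.142857142857142,)]
Query 2 returns: [(64,)]

Reason: AVG vs SUM give different aggregate values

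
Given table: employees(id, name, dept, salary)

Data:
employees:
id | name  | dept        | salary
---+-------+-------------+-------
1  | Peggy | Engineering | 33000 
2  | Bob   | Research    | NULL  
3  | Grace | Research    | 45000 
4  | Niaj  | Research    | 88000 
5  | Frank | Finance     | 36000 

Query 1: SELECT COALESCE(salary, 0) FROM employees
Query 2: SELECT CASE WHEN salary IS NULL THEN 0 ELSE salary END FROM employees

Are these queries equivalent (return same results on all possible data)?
Yes, equivalent

Both queries return: [(0,), (33000,), (36000,), (45000,), (88000,)]

Reason: COALESCE vs CASE for NULL handling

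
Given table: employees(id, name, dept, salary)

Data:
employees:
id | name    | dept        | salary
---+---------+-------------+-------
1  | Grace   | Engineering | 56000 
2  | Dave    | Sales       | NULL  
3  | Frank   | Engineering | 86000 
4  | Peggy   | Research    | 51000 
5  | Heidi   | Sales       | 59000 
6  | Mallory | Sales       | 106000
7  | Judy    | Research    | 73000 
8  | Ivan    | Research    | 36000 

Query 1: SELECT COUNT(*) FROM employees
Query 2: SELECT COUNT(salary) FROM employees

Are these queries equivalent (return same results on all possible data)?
No, not equivalent

Query 1 returns: [(8,)]
Query 2 returns: [(7,)]

Reason: COUNT(*) includes NULLs, COUNT(column) excludes them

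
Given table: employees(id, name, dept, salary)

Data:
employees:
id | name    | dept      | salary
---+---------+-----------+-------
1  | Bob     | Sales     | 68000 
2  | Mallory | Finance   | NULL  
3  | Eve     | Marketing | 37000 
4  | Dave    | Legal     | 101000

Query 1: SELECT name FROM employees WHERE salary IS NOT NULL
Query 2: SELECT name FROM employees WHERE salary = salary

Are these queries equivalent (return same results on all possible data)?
Yes, equivalent

Both queries return: [('Bob',), ('Dave',), ('Eve',)]

Reason: IS NOT NULL vs self-equality (both exclude NULLs)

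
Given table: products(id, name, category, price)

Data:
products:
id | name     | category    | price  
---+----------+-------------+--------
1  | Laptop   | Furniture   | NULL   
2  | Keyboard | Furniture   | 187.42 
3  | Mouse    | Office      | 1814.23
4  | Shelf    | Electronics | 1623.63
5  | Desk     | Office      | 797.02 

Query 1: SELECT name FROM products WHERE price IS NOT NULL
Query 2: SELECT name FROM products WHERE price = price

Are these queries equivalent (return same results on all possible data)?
Yes, equivalent

Both queries return: [('Desk',), ('Keyboard',), ('Mouse',), ('Shelf',)]

Reason: IS NOT NULL vs self-equality (both exclude NULLs)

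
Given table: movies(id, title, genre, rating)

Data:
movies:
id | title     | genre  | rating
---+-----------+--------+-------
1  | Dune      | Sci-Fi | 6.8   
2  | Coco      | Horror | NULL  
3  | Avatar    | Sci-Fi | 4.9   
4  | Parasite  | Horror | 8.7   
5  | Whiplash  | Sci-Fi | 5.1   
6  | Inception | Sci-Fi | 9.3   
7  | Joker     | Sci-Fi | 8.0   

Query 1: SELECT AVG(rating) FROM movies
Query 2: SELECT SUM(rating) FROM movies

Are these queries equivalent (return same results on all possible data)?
No, not equivalent

Query 1 returns: [(7.133333333333333,)]
Query 2 returns: [(42.8,)]

Reason: AVG vs SUM give different aggregate values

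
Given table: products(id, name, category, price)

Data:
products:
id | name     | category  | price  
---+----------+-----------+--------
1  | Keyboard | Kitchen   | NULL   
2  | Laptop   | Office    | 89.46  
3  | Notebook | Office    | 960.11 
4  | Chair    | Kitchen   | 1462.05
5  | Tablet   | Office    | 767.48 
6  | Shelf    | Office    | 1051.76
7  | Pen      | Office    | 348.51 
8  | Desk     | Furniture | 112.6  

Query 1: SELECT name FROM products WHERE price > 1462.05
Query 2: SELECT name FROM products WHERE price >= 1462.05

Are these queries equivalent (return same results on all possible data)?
No, not equivalent

Query 1 returns: []
Query 2 returns: [('Chair',)]

Reason: > vs >= gives different results when price = 1462.05 exists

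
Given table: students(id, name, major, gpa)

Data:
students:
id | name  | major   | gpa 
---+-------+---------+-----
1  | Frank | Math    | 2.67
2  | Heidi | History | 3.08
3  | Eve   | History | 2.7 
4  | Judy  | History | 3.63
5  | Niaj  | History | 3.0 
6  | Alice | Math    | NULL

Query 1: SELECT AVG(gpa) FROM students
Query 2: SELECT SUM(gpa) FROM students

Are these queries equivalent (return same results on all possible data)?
No, not equivalent

Query 1 returns: [(3.016,)]
Query 2 returns: [(15.08,)]

Reason: AVG vs SUM give different aggregate values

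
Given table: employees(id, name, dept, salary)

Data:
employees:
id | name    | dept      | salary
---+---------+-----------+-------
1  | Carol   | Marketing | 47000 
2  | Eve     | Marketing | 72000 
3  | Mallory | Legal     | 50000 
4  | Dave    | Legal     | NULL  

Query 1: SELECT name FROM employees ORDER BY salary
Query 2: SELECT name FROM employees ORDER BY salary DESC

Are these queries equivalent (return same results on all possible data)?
No, not equivalent

Query 1 returns: [('Dave',), ('Carol',), ('Mallory',), ('Eve',)]
Query 2 returns: [('Eve',), ('Mallory',), ('Carol',), ('Dave',)]

Reason: ASC vs DESC gives opposite ordering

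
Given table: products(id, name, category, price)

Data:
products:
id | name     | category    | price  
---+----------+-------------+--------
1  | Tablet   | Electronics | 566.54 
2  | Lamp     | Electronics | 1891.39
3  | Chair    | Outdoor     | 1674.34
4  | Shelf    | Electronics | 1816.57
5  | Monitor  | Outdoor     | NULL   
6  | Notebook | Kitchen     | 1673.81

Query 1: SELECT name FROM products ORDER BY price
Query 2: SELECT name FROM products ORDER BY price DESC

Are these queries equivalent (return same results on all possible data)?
No, not equivalent

Query 1 returns: [('Monitor',), ('Tablet',), ('Notebook',), ('Chair',), ('Shelf',), ('Lamp',)]
Query 2 returns: [('Lamp',), ('Shelf',), ('Chair',), ('Notebook',), ('Tablet',), ('Monitor',)]

Reason: ASC vs DESC gives opposite ordering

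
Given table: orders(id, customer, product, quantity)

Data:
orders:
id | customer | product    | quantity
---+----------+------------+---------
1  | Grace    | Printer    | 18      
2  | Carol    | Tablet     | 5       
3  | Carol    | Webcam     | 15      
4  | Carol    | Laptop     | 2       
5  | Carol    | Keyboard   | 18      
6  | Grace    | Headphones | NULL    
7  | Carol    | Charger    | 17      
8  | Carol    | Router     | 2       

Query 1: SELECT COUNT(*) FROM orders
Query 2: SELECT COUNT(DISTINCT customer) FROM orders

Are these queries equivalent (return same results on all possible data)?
No, not equivalent

Query 1 returns: [(8,)]
Query 2 returns: [(2,)]

Reason: COUNT(*) counts rows, COUNT(DISTINCT customer) counts unique customers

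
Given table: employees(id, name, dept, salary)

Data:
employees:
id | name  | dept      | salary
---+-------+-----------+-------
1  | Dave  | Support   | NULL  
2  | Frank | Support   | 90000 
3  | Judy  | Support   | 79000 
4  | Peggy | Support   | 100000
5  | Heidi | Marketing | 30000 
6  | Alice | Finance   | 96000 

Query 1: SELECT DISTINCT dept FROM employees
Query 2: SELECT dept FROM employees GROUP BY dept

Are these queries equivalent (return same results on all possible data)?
Yes, equivalent

Both queries return: [('Finance',), ('Marketing',), ('Support',)]

Reason: Both get unique depts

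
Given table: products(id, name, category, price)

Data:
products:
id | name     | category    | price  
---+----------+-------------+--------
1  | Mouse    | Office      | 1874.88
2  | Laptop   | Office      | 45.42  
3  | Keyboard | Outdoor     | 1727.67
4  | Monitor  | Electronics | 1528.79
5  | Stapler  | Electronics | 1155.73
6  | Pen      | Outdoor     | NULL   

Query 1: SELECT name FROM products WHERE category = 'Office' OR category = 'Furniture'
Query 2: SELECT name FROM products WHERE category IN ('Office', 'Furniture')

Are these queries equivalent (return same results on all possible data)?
Yes, equivalent

Both queries return: [('Laptop',), ('Mouse',)]

Reason: OR vs IN are equivalent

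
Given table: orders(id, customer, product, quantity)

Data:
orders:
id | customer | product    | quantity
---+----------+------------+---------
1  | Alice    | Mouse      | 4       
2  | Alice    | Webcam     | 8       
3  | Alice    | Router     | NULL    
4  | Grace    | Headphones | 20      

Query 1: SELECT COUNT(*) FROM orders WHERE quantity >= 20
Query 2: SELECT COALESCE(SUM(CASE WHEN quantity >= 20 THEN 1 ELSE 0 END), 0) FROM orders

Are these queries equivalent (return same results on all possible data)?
Yes, equivalent

Both queries return: [(1,)]

Reason: COUNT with WHERE vs conditional SUM (COALESCE handles empty-table NULL)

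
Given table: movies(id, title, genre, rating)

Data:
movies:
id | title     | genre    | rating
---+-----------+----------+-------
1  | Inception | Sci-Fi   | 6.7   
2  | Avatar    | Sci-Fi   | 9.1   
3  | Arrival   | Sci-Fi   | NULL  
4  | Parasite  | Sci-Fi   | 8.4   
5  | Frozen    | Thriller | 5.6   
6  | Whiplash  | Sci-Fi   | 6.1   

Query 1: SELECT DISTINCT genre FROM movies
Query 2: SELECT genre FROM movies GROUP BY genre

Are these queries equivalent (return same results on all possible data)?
Yes, equivalent

Both queries return: [('Sci-Fi',), ('Thriller',)]

Reason: Both get unique genres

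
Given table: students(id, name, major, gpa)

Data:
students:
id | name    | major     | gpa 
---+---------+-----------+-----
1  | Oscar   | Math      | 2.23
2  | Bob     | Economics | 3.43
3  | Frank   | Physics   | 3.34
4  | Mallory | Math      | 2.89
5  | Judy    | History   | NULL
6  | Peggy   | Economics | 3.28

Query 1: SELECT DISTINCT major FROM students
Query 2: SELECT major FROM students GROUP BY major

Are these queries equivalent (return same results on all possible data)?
Yes, equivalent

Both queries return: [('Economics',), ('History',), ('Math',), ('Physics',)]

Reason: Both get unique majors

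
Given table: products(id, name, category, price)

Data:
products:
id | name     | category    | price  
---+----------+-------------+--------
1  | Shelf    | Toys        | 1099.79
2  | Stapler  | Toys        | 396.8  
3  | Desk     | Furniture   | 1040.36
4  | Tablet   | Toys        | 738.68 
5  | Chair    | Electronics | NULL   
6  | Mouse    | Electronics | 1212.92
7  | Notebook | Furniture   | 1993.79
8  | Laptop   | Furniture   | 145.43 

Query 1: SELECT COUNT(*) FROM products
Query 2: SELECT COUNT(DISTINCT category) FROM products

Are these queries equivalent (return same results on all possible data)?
No, not equivalent

Query 1 returns: [(8,)]
Query 2 returns: [(3,)]

Reason: COUNT(*) counts rows, COUNT(DISTINCT category) counts unique categorys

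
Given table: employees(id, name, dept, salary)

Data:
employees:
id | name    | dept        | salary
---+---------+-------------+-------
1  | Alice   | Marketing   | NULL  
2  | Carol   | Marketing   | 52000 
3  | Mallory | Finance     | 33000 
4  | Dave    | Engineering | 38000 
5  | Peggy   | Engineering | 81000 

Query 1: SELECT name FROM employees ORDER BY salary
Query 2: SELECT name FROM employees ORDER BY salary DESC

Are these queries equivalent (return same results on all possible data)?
No, not equivalent

Query 1 returns: [('Alice',), ('Mallory',), ('Dave',), ('Carol',), ('Peggy',)]
Query 2 returns: [('Peggy',), ('Carol',), ('Dave',), ('Mallory',), ('Alice',)]

Reason: ASC vs DESC gives opposite ordering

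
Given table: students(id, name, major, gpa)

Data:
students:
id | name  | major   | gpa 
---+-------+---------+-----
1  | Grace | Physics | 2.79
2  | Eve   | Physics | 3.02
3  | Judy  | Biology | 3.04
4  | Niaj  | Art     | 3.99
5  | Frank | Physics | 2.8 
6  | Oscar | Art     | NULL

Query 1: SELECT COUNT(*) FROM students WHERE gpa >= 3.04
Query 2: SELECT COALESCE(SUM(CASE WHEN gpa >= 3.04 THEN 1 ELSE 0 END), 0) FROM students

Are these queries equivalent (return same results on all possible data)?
Yes, equivalent

Both queries return: [(2,)]

Reason: COUNT with WHERE vs conditional SUM (COALESCE handles empty-table NULL)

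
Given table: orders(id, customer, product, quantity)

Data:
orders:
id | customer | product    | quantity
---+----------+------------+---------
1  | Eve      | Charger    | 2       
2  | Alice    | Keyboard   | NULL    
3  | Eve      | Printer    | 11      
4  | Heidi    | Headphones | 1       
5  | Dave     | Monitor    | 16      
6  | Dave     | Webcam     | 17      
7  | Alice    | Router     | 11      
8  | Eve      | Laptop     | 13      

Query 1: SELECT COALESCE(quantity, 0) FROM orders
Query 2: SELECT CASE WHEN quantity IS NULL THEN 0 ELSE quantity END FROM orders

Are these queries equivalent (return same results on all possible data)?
Yes, equivalent

Both queries return: [(0,), (1,), (2,), (11,), (11,), (13,), (16,), (17,)]

Reason: COALESCE vs CASE for NULL handling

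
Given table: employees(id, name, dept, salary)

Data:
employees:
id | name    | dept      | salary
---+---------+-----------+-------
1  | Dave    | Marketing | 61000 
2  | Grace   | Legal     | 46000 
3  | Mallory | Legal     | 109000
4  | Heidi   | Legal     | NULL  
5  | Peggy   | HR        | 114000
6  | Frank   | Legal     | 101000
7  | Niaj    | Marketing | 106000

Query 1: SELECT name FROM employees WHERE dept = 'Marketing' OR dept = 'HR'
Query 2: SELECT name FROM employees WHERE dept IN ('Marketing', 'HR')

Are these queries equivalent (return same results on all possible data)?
Yes, equivalent

Both queries return: [('Dave',), ('Niaj',), ('Peggy',)]

Reason: OR vs IN are equivalent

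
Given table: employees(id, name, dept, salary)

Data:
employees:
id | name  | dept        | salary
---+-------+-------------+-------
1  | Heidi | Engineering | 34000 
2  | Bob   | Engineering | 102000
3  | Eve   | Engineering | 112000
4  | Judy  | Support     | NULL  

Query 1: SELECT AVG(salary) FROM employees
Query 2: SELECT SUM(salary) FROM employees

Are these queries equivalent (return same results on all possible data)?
No, not equivalent

Query 1 returns: [(82666.66666666667,)]
Query 2 returns: [(248000,)]

Reason: AVG vs SUM give different aggregate values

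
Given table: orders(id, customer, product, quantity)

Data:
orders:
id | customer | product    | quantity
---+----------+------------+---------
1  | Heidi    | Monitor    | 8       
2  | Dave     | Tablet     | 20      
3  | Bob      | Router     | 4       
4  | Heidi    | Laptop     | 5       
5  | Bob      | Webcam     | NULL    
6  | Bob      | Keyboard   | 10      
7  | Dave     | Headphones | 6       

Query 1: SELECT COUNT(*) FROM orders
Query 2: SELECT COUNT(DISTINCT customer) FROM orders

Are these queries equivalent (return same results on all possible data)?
No, not equivalent

Query 1 returns: [(7,)]
Query 2 returns: [(3,)]

Reason: COUNT(*) counts rows, COUNT(DISTINCT customer) counts unique customers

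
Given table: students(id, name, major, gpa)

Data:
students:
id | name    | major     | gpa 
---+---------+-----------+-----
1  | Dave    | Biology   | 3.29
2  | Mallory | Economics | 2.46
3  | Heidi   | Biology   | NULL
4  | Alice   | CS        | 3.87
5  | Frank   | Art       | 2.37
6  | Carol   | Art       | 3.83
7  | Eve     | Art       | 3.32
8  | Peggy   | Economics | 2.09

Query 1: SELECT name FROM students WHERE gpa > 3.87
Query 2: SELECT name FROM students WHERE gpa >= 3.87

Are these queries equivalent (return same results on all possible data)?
No, not equivalent

Query 1 returns: []
Query 2 returns: [('Alice',)]

Reason: > vs >= gives different results when gpa = 3.87 exists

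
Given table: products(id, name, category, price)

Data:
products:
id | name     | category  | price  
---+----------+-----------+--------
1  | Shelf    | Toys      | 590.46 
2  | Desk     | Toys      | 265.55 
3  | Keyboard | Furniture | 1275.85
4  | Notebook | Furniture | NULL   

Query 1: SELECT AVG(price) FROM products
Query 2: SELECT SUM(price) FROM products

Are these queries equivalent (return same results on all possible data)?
No, not equivalent

Query 1 returns: [(710.62,)]
Query 2 returns: [(2131.86,)]

Reason: AVG vs SUM give different aggregate values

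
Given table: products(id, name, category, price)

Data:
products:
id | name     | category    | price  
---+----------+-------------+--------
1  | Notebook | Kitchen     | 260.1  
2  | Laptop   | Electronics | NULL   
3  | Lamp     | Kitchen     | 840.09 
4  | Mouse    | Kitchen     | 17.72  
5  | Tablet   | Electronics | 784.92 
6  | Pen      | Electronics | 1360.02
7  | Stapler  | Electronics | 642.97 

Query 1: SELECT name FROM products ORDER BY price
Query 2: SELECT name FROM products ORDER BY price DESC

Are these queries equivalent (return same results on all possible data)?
No, not equivalent

Query 1 returns: [('Laptop',), ('Mouse',), ('Notebook',), ('Stapler',), ('Tablet',), ('Lamp',), ('Pen',)]
Query 2 returns: [('Pen',), ('Lamp',), ('Tablet',), ('Stapler',), ('Notebook',), ('Mouse',), ('Laptop',)]

Reason: ASC vs DESC gives opposite ordering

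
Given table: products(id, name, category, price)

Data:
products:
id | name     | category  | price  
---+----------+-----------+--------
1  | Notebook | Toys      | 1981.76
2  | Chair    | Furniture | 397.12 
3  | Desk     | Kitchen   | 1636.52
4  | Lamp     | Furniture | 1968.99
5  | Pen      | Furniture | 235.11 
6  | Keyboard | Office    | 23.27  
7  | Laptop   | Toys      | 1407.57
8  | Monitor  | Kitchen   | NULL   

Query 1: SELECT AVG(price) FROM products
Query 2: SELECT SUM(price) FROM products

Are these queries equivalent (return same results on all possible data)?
No, not equivalent

Query 1 returns: [(1092.9057142857143,)]
Query 2 returns: [(7650.34,)]

Reason: AVG vs SUM give different aggregate values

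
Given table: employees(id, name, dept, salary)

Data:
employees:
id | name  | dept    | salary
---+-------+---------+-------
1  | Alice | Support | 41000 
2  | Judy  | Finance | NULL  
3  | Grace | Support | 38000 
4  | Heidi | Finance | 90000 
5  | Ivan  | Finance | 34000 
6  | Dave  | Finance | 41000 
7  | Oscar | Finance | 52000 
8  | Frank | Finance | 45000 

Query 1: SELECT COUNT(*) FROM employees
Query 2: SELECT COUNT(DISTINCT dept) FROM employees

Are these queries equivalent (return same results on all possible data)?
No, not equivalent

Query 1 returns: [(8,)]
Query 2 returns: [(2,)]

Reason: COUNT(*) counts rows, COUNT(DISTINCT dept) counts unique depts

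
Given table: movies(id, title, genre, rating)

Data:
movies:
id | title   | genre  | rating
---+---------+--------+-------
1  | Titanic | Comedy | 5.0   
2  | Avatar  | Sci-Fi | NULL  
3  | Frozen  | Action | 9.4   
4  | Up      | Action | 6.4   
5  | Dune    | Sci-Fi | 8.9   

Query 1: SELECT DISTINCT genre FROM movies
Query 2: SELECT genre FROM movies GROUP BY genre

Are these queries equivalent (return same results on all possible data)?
Yes, equivalent

Both queries return: [('Action',), ('Comedy',), ('Sci-Fi',)]

Reason: Both get unique genres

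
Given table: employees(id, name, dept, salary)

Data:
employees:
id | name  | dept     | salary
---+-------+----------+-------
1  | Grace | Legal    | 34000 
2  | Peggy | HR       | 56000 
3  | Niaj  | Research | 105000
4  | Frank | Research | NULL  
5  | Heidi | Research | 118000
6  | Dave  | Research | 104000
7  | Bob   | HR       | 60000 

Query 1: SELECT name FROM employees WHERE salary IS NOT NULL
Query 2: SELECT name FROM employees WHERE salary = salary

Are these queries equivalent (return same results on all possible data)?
Yes, equivalent

Both queries return: [('Bob',), ('Dave',), ('Grace',), ('Heidi',), ('Niaj',), ('Peggy',)]

Reason: IS NOT NULL vs self-equality (both exclude NULLs)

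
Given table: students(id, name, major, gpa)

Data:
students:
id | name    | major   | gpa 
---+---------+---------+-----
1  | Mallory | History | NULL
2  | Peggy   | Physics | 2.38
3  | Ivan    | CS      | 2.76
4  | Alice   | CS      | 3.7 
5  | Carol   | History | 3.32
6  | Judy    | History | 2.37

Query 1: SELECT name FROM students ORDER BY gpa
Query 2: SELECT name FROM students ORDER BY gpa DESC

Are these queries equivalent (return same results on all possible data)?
No, not equivalent

Query 1 returns: [('Mallory',), ('Judy',), ('Peggy',), ('Ivan',), ('Carol',), ('Alice',)]
Query 2 returns: [('Alice',), ('Carol',), ('Ivan',), ('Peggy',), ('Judy',), ('Mallory',)]

Reason: ASC vs DESC gives opposite ordering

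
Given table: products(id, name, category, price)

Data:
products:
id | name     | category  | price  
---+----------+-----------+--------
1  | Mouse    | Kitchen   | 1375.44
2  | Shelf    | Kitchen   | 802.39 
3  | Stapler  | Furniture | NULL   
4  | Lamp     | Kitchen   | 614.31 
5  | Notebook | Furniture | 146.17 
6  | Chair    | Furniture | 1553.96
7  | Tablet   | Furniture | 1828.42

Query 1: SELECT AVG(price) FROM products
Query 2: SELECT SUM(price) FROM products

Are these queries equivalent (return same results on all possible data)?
No, not equivalent

Query 1 returns: [(1053.4483333333335,)]
Query 2 returns: [(6320.6900000000005,)]

Reason: AVG vs SUM give different aggregate values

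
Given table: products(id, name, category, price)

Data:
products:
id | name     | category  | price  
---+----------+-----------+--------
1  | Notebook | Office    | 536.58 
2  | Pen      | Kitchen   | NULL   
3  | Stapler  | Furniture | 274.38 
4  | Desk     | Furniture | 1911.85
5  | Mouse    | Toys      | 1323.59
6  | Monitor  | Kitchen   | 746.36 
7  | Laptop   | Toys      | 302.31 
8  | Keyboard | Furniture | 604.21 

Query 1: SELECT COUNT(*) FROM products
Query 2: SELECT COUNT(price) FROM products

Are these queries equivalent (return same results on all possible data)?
No, not equivalent

Query 1 returns: [(8,)]
Query 2 returns: [(7,)]

Reason: COUNT(*) includes NULLs, COUNT(column) excludes them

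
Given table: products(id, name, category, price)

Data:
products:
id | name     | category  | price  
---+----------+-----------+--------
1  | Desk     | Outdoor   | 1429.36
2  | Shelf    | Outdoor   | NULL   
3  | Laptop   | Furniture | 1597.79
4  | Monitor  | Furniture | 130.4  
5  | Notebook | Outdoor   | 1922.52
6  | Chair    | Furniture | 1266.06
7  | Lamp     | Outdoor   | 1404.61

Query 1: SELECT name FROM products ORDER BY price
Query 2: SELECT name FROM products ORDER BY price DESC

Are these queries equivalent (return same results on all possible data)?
No, not equivalent

Query 1 returns: [('Shelf',), ('Monitor',), ('Chair',), ('Lamp',), ('Desk',), ('Laptop',), ('Notebook',)]
Query 2 returns: [('Notebook',), ('Laptop',), ('Desk',), ('Lamp',), ('Chair',), ('Monitor',), ('Shelf',)]

Reason: ASC vs DESC gives opposite ordering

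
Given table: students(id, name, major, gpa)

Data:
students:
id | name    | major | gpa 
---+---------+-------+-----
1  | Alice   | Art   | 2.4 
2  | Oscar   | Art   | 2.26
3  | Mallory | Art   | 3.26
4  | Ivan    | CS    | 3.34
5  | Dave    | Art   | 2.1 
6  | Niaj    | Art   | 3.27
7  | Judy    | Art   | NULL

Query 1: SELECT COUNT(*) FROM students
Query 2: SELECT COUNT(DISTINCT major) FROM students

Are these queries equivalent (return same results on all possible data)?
No, not equivalent

Query 1 returns: [(7,)]
Query 2 returns: [(2,)]

Reason: COUNT(*) counts rows, COUNT(DISTINCT major) counts unique majors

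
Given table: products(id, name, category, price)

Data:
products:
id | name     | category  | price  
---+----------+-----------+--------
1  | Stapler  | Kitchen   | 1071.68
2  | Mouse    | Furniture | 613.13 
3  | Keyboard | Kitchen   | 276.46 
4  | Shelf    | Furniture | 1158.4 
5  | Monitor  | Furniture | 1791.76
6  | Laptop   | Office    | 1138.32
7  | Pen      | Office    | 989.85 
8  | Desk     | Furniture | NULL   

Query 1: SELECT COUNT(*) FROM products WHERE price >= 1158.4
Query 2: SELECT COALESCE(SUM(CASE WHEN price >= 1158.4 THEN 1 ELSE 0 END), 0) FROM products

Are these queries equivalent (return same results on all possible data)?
Yes, equivalent

Both queries return: [(2,)]

Reason: COUNT with WHERE vs conditional SUM (COALESCE handles empty-table NULL)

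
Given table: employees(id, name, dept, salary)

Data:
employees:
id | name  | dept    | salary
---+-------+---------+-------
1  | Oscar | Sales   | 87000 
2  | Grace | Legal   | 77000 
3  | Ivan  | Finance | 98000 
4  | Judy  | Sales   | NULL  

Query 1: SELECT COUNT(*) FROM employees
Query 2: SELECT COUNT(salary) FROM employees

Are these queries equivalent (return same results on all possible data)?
No, not equivalent

Query 1 returns: [(4,)]
Query 2 returns: [(3,)]

Reason: COUNT(*) includes NULLs, COUNT(column) excludes them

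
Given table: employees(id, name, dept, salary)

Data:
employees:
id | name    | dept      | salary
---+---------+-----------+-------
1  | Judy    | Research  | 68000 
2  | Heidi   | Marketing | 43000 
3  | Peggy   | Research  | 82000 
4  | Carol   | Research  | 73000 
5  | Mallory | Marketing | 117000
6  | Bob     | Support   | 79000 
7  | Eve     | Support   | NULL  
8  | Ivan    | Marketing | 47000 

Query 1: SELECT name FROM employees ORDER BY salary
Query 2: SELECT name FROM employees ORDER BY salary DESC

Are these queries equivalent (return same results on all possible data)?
No, not equivalent

Query 1 returns: [('Eve',), ('Heidi',), ('Ivan',), ('Judy',), ('Carol',), ('Bob',), ('Peggy',), ('Mallory',)]
Query 2 returns: [('Mallory',), ('Peggy',), ('Bob',), ('Carol',), ('Judy',), ('Ivan',), ('Heidi',), ('Eve',)]

Reason: ASC vs DESC gives opposite ordering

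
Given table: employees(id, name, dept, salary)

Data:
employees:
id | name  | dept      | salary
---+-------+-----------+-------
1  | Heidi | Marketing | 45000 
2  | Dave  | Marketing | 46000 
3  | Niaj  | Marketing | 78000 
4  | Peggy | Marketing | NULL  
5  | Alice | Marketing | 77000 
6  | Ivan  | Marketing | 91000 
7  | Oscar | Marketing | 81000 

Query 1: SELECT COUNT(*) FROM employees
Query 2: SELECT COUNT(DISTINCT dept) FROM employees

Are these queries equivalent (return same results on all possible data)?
No, not equivalent

Query 1 returns: [(7,)]
Query 2 returns: [(1,)]

Reason: COUNT(*) counts rows, COUNT(DISTINCT dept) counts unique depts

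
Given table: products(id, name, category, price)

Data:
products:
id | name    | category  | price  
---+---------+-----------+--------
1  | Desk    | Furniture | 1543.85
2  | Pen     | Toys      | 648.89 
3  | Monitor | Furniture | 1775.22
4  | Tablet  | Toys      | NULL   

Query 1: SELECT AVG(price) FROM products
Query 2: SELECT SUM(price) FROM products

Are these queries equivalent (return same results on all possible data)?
No, not equivalent

Query 1 returns: [(1322.6533333333334,)]
Query 2 returns: [(3967.96,)]

Reason: AVG vs SUM give different aggregate values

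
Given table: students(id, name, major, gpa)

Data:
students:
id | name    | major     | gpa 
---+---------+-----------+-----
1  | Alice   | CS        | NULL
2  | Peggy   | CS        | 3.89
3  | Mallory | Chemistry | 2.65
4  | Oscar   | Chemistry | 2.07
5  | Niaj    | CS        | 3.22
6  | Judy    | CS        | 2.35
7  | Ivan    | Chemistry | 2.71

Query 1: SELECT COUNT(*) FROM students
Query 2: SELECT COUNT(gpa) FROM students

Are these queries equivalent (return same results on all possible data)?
No, not equivalent

Query 1 returns: [(7,)]
Query 2 returns: [(6,)]

Reason: COUNT(*) includes NULLs, COUNT(column) excludes them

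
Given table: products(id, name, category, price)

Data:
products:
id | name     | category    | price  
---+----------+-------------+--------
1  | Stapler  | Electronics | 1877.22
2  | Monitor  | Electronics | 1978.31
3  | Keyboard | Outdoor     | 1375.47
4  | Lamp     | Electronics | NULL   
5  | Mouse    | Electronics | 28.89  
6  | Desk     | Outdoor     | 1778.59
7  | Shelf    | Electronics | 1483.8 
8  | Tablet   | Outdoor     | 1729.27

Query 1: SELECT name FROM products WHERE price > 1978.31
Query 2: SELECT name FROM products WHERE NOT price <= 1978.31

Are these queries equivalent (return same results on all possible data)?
Yes, equivalent

Both queries return: []

Reason: Both filter price > 1978.31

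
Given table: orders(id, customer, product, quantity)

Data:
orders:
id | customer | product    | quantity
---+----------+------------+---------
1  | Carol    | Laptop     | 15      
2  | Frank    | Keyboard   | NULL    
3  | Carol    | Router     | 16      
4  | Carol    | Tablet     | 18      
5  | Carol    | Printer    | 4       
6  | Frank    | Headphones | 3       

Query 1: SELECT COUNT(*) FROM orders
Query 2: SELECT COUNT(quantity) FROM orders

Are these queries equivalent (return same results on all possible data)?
No, not equivalent

Query 1 returns: [(6,)]
Query 2 returns: [(5,)]

Reason: COUNT(*) includes NULLs, COUNT(column) excludes them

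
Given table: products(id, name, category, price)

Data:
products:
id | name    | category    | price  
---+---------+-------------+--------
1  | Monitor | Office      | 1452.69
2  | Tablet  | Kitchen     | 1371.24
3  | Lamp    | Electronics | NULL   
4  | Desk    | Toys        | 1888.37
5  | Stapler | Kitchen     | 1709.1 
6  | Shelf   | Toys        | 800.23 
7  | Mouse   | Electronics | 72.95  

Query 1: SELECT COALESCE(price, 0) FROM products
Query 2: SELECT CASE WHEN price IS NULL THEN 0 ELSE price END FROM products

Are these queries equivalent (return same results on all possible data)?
Yes, equivalent

Both queries return: [(0,), (72.95,), (800.23,), (1371.24,), (1452.69,), (1709.1,), (1888.37,)]

Reason: COALESCE vs CASE for NULL handling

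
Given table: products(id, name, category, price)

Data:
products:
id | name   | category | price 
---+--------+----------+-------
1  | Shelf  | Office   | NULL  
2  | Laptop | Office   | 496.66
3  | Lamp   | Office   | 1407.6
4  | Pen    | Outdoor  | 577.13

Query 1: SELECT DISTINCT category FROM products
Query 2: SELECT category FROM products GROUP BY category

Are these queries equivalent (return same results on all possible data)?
Yes, equivalent

Both queries return: [('Office',), ('Outdoor',)]

Reason: Both get unique categorys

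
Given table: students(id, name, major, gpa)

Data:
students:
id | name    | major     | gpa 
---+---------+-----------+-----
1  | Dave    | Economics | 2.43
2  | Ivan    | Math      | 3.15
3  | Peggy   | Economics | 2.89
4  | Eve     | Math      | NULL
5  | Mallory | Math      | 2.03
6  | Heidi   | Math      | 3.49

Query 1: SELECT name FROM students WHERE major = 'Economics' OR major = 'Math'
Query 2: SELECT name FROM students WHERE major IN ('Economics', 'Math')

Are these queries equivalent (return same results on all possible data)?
Yes, equivalent

Both queries return: [('Dave',), ('Eve',), ('Heidi',), ('Ivan',), ('Mallory',), ('Peggy',)]

Reason: OR vs IN are equivalent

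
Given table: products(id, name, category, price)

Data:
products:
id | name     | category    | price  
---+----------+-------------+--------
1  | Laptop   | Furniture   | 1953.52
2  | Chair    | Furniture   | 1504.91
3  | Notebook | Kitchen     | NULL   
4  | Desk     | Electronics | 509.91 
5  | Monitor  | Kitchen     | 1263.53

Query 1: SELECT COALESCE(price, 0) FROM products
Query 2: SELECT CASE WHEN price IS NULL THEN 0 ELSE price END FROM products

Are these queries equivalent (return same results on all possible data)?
Yes, equivalent

Both queries return: [(0,), (509.91,), (1263.53,), (1504.91,), (1953.52,)]

Reason: COALESCE vs CASE for NULL handling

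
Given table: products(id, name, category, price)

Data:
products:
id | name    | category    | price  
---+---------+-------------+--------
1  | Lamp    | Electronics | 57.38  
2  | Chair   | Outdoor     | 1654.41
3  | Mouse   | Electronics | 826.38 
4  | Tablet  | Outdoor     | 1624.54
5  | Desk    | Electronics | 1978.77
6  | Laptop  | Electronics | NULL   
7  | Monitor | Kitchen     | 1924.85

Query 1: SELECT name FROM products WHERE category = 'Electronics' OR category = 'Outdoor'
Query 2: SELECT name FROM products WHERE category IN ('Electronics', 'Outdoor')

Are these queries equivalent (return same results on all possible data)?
Yes, equivalent

Both queries return: [('Chair',), ('Desk',), ('Lamp',), ('Laptop',), ('Mouse',), ('Tablet',)]

Reason: OR vs IN are equivalent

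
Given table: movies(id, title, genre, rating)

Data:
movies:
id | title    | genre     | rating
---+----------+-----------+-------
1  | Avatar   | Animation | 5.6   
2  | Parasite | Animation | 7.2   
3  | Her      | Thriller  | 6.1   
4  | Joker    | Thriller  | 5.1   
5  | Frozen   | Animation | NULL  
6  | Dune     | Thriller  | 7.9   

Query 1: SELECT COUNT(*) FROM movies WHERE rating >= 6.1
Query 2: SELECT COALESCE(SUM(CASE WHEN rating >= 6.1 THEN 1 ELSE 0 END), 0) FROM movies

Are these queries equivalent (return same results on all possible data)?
Yes, equivalent

Both queries return: [(3,)]

Reason: COUNT with WHERE vs conditional SUM (COALESCE handles empty-table NULL)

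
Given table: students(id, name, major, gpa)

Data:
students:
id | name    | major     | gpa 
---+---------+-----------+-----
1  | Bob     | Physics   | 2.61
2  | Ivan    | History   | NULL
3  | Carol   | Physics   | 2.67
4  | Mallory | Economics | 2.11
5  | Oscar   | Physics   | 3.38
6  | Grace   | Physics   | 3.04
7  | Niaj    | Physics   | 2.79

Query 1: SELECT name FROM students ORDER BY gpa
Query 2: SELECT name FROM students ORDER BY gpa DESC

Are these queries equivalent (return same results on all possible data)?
No, not equivalent

Query 1 returns: [('Ivan',), ('Mallory',), ('Bob',), ('Carol',), ('Niaj',), ('Grace',), ('Oscar',)]
Query 2 returns: [('Oscar',), ('Grace',), ('Niaj',), ('Carol',), ('Bob',), ('Mallory',), ('Ivan',)]

Reason: ASC vs DESC gives opposite ordering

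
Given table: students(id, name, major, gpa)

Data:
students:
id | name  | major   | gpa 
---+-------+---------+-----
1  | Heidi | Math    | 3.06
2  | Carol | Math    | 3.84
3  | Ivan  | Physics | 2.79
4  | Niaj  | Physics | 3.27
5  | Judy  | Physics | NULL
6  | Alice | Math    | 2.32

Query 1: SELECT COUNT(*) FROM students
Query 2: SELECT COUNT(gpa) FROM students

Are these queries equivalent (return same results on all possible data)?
No, not equivalent

Query 1 returns: [(6,)]
Query 2 returns: [(5,)]

Reason: COUNT(*) includes NULLs, COUNT(column) excludes them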